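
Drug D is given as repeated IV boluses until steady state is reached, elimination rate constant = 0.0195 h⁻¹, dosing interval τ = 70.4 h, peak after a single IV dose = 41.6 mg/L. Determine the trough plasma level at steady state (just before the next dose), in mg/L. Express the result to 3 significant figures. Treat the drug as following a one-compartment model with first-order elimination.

14.1 mg/L

e^(−kτ) = e^(−0.01950 × 70.4) = 0.2534
Accumulation ratio R = 1 / (1 − e^(−kτ)) = 1 / (1 − 0.2534) = 1.339
Steady-state trough = C₀ × R × e^(−kτ) = 41.6 × 1.339 × 0.2534 = 14.11 mg/L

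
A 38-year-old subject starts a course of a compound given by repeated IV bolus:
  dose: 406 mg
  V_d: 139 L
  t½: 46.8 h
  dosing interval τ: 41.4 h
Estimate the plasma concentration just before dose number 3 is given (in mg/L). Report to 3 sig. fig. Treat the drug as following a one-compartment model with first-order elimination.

C₀ per dose = Dose / Vd = 406 / 139 = 2.921 mg/L
k = ln2 / t½ = 0.693147 / 46.8 = 0.01481 h⁻¹
Fraction remaining after one interval: r = e^(−kτ) = e^(−0.01481 × 41.4) = 0.5417
Before dose 3, 2 doses have been given (aged 1τ, 2τ).
C_trough = C₀ × (r + r²) = 2.921 × (0.5417 + 0.2934) = 2.439 mg/L

2.44 mg/L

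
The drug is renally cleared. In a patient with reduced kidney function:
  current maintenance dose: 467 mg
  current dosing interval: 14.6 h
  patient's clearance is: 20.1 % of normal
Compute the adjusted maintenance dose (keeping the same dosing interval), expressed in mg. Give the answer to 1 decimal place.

93.9 mg

To keep the same average steady-state level, dosing rate must scale with clearance.
CL ratio = 20.1 / 100 = 0.2010
New dose (same interval) = 467 × 0.2010 = 93.87 mg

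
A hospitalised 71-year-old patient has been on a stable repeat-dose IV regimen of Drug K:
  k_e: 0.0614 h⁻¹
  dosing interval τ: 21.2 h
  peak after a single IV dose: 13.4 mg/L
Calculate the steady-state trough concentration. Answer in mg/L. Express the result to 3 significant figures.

e^(−kτ) = e^(−0.06140 × 21.2) = 0.2721
Accumulation ratio R = 1 / (1 − e^(−kτ)) = 1 / (1 − 0.2721) = 1.374
Steady-state trough = C₀ × R × e^(−kτ) = 13.4 × 1.374 × 0.2721 = 5.010 mg/L

5.01 mg/L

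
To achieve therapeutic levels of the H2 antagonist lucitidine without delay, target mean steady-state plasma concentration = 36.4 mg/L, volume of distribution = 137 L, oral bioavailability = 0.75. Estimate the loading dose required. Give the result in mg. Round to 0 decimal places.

LD = Css × Vd / F = 36.4 × 137 / 0.75 = 6649 mg

6649 mg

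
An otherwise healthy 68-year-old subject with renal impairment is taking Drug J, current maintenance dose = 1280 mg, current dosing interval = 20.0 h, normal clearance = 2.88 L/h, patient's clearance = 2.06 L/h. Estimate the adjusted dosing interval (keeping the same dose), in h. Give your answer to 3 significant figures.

28.0 h

To keep the same average steady-state level, dosing rate must scale with clearance.
CL ratio = 2.06 / 2.88 = 0.7153
New interval (same dose) = 20.0 / 0.7153 = 27.96 h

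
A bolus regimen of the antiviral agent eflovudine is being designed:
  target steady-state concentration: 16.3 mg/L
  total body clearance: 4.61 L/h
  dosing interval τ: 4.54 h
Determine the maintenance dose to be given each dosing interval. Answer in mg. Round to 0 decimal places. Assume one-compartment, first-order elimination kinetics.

341 mg

At steady state, Dose/τ = Css × CL.
Dose = Css × CL × τ = 16.3 × 4.610 × 4.54 = 341.1 mg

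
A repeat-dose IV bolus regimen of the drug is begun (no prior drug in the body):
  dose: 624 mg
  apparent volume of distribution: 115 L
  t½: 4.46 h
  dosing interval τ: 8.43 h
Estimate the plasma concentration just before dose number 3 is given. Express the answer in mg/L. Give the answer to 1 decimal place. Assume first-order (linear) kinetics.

C₀ per dose = Dose / Vd = 624 / 115 = 5.426 mg/L
k = ln2 / t½ = 0.693147 / 4.46 = 0.1554 h⁻¹
Fraction remaining after one interval: r = e^(−kτ) = e^(−0.1554 × 8.43) = 0.2698
Before dose 3, 2 doses have been given (aged 1τ, 2τ).
C_trough = C₀ × (r + r²) = 5.426 × (0.2698 + 0.07279) = 1.859 mg/L

1.9 mg/L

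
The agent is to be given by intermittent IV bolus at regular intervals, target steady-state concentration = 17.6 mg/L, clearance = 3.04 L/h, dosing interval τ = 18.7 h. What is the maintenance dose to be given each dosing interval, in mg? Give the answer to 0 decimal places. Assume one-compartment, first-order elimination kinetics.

At steady state, Dose/τ = Css × CL.
Dose = Css × CL × τ = 17.6 × 3.040 × 18.7 = 1001 mg

1001 mg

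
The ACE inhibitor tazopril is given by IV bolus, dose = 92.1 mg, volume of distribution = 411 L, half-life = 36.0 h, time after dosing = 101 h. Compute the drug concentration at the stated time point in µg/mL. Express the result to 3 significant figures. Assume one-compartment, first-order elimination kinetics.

C₀ = Dose / Vd = 92.10 / 411 = 0.2241 mg/L
k = ln2 / t½ = 0.693147 / 36.0 = 0.01925 h⁻¹
C = C₀ · e^(−k·t) = 0.2241 × e^(−0.01925 × 101)
  = 0.2241 × 0.1431 = 0.03207 mg/L
(0.03207 mg/L = 0.03207 µg/mL)

0.0321 µg/mL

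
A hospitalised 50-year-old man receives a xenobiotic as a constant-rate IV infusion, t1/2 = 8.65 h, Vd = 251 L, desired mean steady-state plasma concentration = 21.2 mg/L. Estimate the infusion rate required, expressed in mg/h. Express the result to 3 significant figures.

k = ln2 / t½ = 0.693147 / 8.65 = 0.08013 h⁻¹
CL = k × Vd = 0.08013 × 251 = 20.11 L/h
At steady state, infusion rate R₀ = Css × CL = 21.2 × 20.11 = 426.3 mg/h

426 mg/h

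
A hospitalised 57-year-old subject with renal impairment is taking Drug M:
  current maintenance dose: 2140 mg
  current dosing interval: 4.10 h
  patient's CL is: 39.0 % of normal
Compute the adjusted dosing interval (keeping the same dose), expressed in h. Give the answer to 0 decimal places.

11 h

To keep the same average steady-state level, dosing rate must scale with clearance.
CL ratio = 39.0 / 100 = 0.3900
New interval (same dose) = 4.10 / 0.3900 = 10.51 h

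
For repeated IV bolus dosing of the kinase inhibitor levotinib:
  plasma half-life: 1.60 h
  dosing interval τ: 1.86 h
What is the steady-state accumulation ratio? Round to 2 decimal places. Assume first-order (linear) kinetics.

k = ln2 / t½ = 0.693147 / 1.60 = 0.4332 h⁻¹
e^(−kτ) = e^(−0.4332 × 1.86) = 0.4468
Accumulation ratio R = 1 / (1 − e^(−kτ)) = 1 / (1 − 0.4468) = 1.808

1.81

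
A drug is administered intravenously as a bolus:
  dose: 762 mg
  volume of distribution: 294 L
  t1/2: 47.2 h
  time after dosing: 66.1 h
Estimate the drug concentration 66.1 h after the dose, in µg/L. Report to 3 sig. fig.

982 µg/L

C₀ = Dose / Vd = 762.0 / 294 = 2.592 mg/L
k = ln2 / t½ = 0.693147 / 47.2 = 0.01469 h⁻¹
C = C₀ · e^(−k·t) = 2.592 × e^(−0.01469 × 66.1)
  = 2.592 × 0.3787 = 0.9816 mg/L
Convert: 0.9816 mg/L × 1000 = 981.6 µg/L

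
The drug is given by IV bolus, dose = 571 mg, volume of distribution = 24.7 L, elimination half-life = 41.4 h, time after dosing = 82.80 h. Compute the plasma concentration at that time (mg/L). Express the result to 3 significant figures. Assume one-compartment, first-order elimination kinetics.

C₀ = Dose / Vd = 571.0 / 24.7 = 23.12 mg/L
k = ln2 / t½ = 0.693147 / 41.4 = 0.01674 h⁻¹
t / t½ = 82.80 / 41.4 = 2 half-lives
C = C₀ × (1/2)^2 = 23.12 × 0.2500 = 5.780 mg/L

5.78 mg/L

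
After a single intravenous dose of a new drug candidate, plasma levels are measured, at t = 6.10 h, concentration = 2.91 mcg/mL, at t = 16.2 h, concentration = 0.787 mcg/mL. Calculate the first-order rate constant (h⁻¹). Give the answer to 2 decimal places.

0.13 h⁻¹

k = ln(C₁/C₂) / (t₂ − t₁) = ln(2.91/0.787) / (16.2 − 6.10)
  = 1.308 / 10.10 = 0.1295 h⁻¹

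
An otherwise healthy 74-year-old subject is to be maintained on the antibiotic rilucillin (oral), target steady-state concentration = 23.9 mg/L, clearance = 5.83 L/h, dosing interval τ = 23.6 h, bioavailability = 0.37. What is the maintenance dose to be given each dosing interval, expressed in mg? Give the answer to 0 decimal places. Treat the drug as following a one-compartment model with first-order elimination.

At steady state, F × (Dose/τ) = Css × CL.
Dose = Css × CL × τ / F = 23.9 × 5.830 × 23.6 / 0.37 = 8887 mg

8887 mg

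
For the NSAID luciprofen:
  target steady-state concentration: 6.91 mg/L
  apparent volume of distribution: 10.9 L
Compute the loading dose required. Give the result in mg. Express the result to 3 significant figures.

75.3 mg

LD = Css × Vd = 6.91 × 10.9 = 75.32 mg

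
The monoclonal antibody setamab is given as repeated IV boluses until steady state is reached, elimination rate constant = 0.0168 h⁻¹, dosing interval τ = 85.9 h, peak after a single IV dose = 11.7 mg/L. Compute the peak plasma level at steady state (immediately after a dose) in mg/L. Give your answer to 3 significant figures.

15.3 mg/L

e^(−kτ) = e^(−0.01680 × 85.9) = 0.2362
Accumulation ratio R = 1 / (1 − e^(−kτ)) = 1 / (1 − 0.2362) = 1.309
Steady-state peak = C₀ × R = 11.7 × 1.309 = 15.32 mg/L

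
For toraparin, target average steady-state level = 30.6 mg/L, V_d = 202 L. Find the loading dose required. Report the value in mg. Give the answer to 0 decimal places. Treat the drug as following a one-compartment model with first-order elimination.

LD = Css × Vd = 30.6 × 202 = 6181 mg

6181 mg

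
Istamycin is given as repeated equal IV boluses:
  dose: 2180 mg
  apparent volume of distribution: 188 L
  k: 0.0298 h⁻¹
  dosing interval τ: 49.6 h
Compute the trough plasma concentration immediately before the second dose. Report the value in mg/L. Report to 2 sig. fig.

2.6 mg/L

C₀ per dose = Dose / Vd = 2180 / 188 = 11.60 mg/L
Fraction remaining after one interval: r = e^(−kτ) = e^(−0.02980 × 49.6) = 0.2281
Before dose 2, 1 dose has been given (aged 1τ).
C_trough = C₀ × r = 11.60 × 0.2281 = 2.646 mg/L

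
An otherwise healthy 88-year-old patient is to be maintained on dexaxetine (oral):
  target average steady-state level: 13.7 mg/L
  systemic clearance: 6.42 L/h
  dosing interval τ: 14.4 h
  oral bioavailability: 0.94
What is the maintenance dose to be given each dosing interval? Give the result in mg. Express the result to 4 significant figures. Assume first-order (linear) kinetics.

1347 mg

At steady state, F × (Dose/τ) = Css × CL.
Dose = Css × CL × τ / F = 13.7 × 6.420 × 14.4 / 0.94 = 1347 mg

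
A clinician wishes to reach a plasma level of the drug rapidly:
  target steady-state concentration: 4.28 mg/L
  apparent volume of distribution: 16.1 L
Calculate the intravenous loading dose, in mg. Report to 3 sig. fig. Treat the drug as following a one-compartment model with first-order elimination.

LD = Css × Vd = 4.28 × 16.1 = 68.91 mg

68.9 mg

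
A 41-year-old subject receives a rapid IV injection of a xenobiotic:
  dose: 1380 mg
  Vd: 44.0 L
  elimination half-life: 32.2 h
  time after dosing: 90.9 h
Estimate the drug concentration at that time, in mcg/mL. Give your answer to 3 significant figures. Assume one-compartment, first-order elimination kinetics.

C₀ = Dose / Vd = 1380 / 44.0 = 31.36 mg/L
k = ln2 / t½ = 0.693147 / 32.2 = 0.02153 h⁻¹
C = C₀ · e^(−k·t) = 31.36 × e^(−0.02153 × 90.9)
  = 31.36 × 0.1413 = 4.431 mg/L
(4.431 mg/L = 4.431 mcg/mL)

4.43 mcg/mL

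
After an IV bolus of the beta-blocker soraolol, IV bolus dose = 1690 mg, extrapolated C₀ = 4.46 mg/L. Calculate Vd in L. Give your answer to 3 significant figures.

379 L

Vd = Dose / C₀ = 1690 / 4.46 = 378.9 L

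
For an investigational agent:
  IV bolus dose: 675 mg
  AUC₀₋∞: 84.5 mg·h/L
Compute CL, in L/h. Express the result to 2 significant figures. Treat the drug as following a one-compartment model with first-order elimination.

CL = Dose / AUC = 675 / 84.5 = 7.988 L/h

8.0 L/h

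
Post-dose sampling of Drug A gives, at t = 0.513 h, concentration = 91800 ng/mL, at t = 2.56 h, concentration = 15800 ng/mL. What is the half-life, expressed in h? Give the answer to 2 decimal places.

0.81 h

k = ln(C₁/C₂) / (t₂ − t₁) = ln(91800/15800) / (2.56 − 0.513)
  = 1.760 / 2.047 = 0.8598 h⁻¹
t½ = ln2 / k = 0.693147 / 0.8598 = 0.8062 h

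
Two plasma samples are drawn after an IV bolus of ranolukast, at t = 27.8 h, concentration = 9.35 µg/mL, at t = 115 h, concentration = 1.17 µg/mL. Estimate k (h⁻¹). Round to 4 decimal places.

k = ln(C₁/C₂) / (t₂ − t₁) = ln(9.35/1.17) / (115 − 27.8)
  = 2.078 / 87.20 = 0.02383 h⁻¹

0.0238 h⁻¹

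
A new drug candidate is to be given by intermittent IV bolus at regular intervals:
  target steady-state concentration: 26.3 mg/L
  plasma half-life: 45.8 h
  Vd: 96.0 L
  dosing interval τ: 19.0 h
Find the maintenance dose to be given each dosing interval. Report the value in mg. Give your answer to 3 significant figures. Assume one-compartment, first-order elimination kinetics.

k = ln2 / t½ = 0.693147 / 45.8 = 0.01513 h⁻¹
CL = k × Vd = 0.01513 × 96.0 = 1.452 L/h
At steady state, Dose/τ = Css × CL.
Dose = Css × CL × τ = 26.3 × 1.452 × 19.0 = 725.6 mg

726 mg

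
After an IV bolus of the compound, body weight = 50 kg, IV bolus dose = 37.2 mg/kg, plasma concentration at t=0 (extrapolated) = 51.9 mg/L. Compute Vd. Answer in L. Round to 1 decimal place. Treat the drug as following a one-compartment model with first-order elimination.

Dose = 37.2 × 50 = 1860 mg
Vd = Dose / C₀ = 1860 / 51.9 = 35.84 L

35.8 L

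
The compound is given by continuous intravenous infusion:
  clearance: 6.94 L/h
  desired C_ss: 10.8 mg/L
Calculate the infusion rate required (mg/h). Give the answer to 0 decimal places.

75 mg/h

At steady state, infusion rate R₀ = Css × CL = 10.8 × 6.940 = 74.95 mg/h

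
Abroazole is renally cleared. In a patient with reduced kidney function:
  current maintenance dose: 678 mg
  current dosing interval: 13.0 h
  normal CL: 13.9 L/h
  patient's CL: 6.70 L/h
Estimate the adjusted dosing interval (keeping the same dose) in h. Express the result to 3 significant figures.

To keep the same average steady-state level, dosing rate must scale with clearance.
CL ratio = 6.70 / 13.9 = 0.4820
New interval (same dose) = 13.0 / 0.4820 = 26.97 h

27.0 h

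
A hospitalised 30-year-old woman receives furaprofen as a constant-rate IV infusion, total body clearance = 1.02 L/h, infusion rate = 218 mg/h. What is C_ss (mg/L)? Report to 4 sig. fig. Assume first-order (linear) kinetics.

At steady state Css = R₀ / CL = 218 / 1.020 = 213.7 mg/L

213.7 mg/L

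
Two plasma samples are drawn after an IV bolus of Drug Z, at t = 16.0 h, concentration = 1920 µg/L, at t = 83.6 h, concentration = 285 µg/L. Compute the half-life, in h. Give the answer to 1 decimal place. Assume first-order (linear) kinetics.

k = ln(C₁/C₂) / (t₂ − t₁) = ln(1920/285) / (83.6 − 16.0)
  = 1.908 / 67.60 = 0.02822 h⁻¹
t½ = ln2 / k = 0.693147 / 0.02822 = 24.56 h

24.6 h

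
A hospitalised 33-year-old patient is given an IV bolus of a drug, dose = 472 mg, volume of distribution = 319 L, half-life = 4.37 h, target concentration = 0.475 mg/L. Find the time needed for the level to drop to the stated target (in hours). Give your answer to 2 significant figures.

7.2 h

C₀ = Dose / Vd = 472.0 / 319 = 1.480 mg/L
k = ln2 / t½ = 0.693147 / 4.37 = 0.1586 h⁻¹
t = ln(C₀ / C) / k = ln(1.480 / 0.475) / 0.1586
  = ln(3.116) / 0.1586 = 1.137 / 0.1586 = 7.169 h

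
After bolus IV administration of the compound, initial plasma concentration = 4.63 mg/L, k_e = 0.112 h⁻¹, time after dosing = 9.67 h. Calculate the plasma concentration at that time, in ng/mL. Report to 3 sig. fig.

C = C₀ · e^(−k·t) = 4.630 × e^(−0.1120 × 9.67)
  = 4.630 × 0.3386 = 1.568 mg/L
Convert: 1.568 mg/L × 1000 = 1568 ng/mL

1570 ng/mL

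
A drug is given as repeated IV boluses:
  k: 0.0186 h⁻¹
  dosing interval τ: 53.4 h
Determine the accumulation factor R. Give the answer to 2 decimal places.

e^(−kτ) = e^(−0.01860 × 53.4) = 0.3704
Accumulation ratio R = 1 / (1 − e^(−kτ)) = 1 / (1 − 0.3704) = 1.588

1.59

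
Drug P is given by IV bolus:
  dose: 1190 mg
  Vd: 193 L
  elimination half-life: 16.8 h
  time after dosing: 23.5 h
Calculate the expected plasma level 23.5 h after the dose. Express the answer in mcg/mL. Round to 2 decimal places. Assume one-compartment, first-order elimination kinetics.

C₀ = Dose / Vd = 1190 / 193 = 6.166 mg/L
k = ln2 / t½ = 0.693147 / 16.8 = 0.04126 h⁻¹
C = C₀ · e^(−k·t) = 6.166 × e^(−0.04126 × 23.5)
  = 6.166 × 0.3792 = 2.338 mg/L
(2.338 mg/L = 2.338 mcg/mL)

2.34 mcg/mL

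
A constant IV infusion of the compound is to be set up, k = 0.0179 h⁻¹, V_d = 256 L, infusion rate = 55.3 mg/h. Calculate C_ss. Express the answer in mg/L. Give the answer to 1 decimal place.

12.1 mg/L

CL = k × Vd = 0.01790 × 256 = 4.582 L/h
At steady state Css = R₀ / CL = 55.3 / 4.582 = 12.07 mg/L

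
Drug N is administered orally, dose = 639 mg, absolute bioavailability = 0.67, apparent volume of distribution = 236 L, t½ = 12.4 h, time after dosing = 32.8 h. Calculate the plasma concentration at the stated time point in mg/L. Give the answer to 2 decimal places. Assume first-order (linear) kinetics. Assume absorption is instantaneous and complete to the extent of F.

Amount reaching circulation = F × Dose = 0.67 × 639.0 = 428.1 mg
C₀ = F·Dose / Vd = 428.1 / 236 = 1.814 mg/L
k = ln2 / t½ = 0.693147 / 12.4 = 0.05590 h⁻¹
C = C₀ · e^(−k·t) = 1.814 × e^(−0.05590 × 32.8)
  = 1.814 × 0.1598 = 0.2899 mg/L

0.29 mg/L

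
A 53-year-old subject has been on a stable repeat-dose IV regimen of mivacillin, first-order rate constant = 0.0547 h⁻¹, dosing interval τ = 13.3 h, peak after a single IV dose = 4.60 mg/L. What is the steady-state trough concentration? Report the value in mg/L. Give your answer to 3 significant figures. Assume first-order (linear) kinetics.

4.30 mg/L

e^(−kτ) = e^(−0.05470 × 13.3) = 0.4831
Accumulation ratio R = 1 / (1 − e^(−kτ)) = 1 / (1 − 0.4831) = 1.935
Steady-state trough = C₀ × R × e^(−kτ) = 4.60 × 1.935 × 0.4831 = 4.300 mg/L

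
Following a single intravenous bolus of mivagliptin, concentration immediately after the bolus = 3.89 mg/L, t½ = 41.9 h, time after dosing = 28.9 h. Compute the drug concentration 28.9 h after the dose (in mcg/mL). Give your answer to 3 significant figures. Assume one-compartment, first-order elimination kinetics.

2.41 mcg/mL

k = ln2 / t½ = 0.693147 / 41.9 = 0.01654 h⁻¹
C = C₀ · e^(−k·t) = 3.890 × e^(−0.01654 × 28.9)
  = 3.890 × 0.6200 = 2.412 mg/L
(2.412 mg/L = 2.412 mcg/mL)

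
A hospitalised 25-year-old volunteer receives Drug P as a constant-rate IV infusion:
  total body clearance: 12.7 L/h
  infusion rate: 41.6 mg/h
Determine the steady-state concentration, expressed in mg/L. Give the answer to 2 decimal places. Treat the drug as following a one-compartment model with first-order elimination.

3.28 mg/L

At steady state Css = R₀ / CL = 41.6 / 12.70 = 3.276 mg/L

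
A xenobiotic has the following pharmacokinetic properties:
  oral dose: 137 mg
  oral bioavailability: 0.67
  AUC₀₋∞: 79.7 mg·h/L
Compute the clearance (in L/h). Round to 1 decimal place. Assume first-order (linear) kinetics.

CL = F·Dose / AUC = 0.67 × 137 / 79.7 = 1.152 L/h

1.2 L/h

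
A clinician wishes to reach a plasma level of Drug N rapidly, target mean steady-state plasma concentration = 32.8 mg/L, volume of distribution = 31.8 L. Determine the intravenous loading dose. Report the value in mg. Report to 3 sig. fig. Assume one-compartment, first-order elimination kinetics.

1040 mg

LD = Css × Vd = 32.8 × 31.8 = 1043 mg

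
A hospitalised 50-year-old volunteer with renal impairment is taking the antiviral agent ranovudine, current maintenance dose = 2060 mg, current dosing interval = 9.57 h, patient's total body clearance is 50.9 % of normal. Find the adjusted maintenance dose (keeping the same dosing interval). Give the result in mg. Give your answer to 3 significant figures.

1050 mg

To keep the same average steady-state level, dosing rate must scale with clearance.
CL ratio = 50.9 / 100 = 0.5090
New dose (same interval) = 2060 × 0.5090 = 1049 mg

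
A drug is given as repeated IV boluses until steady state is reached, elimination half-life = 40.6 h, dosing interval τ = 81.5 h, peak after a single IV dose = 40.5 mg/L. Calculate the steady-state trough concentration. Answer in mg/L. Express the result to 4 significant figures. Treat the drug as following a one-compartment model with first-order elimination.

13.41 mg/L

k = ln2 / t½ = 0.693147 / 40.6 = 0.01707 h⁻¹
e^(−kτ) = e^(−0.01707 × 81.5) = 0.2488
Accumulation ratio R = 1 / (1 − e^(−kτ)) = 1 / (1 − 0.2488) = 1.331
Steady-state trough = C₀ × R × e^(−kτ) = 40.5 × 1.331 × 0.2488 = 13.41 mg/L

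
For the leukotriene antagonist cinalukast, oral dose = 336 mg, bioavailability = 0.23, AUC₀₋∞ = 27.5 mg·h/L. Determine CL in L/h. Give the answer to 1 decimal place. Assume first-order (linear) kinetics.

2.8 L/h

CL = F·Dose / AUC = 0.23 × 336 / 27.5 = 2.810 L/h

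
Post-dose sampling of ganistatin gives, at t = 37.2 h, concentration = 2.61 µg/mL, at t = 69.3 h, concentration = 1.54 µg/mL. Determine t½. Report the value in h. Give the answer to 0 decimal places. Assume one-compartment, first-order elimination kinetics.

42 h

k = ln(C₁/C₂) / (t₂ − t₁) = ln(2.61/1.54) / (69.3 − 37.2)
  = 0.5276 / 32.10 = 0.01644 h⁻¹
t½ = ln2 / k = 0.693147 / 0.01644 = 42.16 h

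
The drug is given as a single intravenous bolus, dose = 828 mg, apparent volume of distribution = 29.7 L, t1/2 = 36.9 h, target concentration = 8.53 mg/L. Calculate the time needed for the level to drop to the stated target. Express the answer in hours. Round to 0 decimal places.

63 h

C₀ = Dose / Vd = 828.0 / 29.7 = 27.88 mg/L
k = ln2 / t½ = 0.693147 / 36.9 = 0.01878 h⁻¹
t = ln(C₀ / C) / k = ln(27.88 / 8.53) / 0.01878
  = ln(3.268) / 0.01878 = 1.184 / 0.01878 = 63.05 h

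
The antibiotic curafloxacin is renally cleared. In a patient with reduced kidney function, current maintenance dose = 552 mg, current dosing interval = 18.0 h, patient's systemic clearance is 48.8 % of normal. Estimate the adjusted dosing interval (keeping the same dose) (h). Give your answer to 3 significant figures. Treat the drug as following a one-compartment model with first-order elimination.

To keep the same average steady-state level, dosing rate must scale with clearance.
CL ratio = 48.8 / 100 = 0.4880
New interval (same dose) = 18.0 / 0.4880 = 36.89 h

36.9 h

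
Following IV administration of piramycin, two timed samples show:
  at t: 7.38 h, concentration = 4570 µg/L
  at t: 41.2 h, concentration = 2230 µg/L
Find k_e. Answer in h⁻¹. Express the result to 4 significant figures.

0.02122 h⁻¹

k = ln(C₁/C₂) / (t₂ − t₁) = ln(4570/2230) / (41.2 − 7.38)
  = 0.7175 / 33.82 = 0.02122 h⁻¹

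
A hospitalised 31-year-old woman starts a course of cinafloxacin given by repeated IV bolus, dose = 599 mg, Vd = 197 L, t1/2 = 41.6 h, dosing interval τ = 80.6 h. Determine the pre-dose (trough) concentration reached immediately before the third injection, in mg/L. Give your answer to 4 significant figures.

1.001 mg/L

C₀ per dose = Dose / Vd = 599 / 197 = 3.041 mg/L
k = ln2 / t½ = 0.693147 / 41.6 = 0.01666 h⁻¹
Fraction remaining after one interval: r = e^(−kτ) = e^(−0.01666 × 80.6) = 0.2611
Before dose 3, 2 doses have been given (aged 1τ, 2τ).
C_trough = C₀ × (r + r²) = 3.041 × (0.2611 + 0.06817) = 1.001 mg/L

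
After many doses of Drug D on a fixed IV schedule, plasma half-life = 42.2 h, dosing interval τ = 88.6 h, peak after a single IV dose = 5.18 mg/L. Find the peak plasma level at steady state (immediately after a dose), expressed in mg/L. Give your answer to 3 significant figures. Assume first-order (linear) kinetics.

k = ln2 / t½ = 0.693147 / 42.2 = 0.01643 h⁻¹
e^(−kτ) = e^(−0.01643 × 88.6) = 0.2332
Accumulation ratio R = 1 / (1 − e^(−kτ)) = 1 / (1 − 0.2332) = 1.304
Steady-state peak = C₀ × R = 5.18 × 1.304 = 6.755 mg/L

6.76 mg/L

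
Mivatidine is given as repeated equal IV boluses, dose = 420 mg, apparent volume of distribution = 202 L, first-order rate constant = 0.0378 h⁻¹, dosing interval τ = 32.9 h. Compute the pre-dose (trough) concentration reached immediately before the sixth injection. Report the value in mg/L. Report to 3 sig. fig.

C₀ per dose = Dose / Vd = 420 / 202 = 2.079 mg/L
Fraction remaining after one interval: r = e^(−kτ) = e^(−0.03780 × 32.9) = 0.2883
Before dose 6, 5 doses have been given (aged 1τ, 2τ, 3τ, 4τ, 5τ).
C_trough = C₀ × (r + r² + … + r^5) = C₀ × r(1−r^5)/(1−r)
        = 2.079 × 0.2883 × (1 − 0.001992) / (1 − 0.2883) = 0.8405 mg/L

0.841 mg/L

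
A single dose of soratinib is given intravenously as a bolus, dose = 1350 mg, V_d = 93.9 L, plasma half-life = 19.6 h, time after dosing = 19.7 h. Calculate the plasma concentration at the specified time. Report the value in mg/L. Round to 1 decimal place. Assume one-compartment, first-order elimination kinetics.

7.2 mg/L

C₀ = Dose / Vd = 1350 / 93.9 = 14.38 mg/L
k = ln2 / t½ = 0.693147 / 19.6 = 0.03536 h⁻¹
C = C₀ · e^(−k·t) = 14.38 × e^(−0.03536 × 19.7)
  = 14.38 × 0.4983 = 7.166 mg/L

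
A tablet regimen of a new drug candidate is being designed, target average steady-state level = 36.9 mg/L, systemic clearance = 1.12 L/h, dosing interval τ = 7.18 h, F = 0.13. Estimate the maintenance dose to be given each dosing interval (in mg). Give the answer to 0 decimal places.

2283 mg

At steady state, F × (Dose/τ) = Css × CL.
Dose = Css × CL × τ / F = 36.9 × 1.120 × 7.18 / 0.13 = 2283 mg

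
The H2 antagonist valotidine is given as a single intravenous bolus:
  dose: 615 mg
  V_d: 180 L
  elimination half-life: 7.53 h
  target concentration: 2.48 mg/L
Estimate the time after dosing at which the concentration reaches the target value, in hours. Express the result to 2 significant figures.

C₀ = Dose / Vd = 615.0 / 180 = 3.417 mg/L
k = ln2 / t½ = 0.693147 / 7.53 = 0.09205 h⁻¹
t = ln(C₀ / C) / k = ln(3.417 / 2.48) / 0.09205
  = ln(1.378) / 0.09205 = 0.3206 / 0.09205 = 3.483 h

3.5 h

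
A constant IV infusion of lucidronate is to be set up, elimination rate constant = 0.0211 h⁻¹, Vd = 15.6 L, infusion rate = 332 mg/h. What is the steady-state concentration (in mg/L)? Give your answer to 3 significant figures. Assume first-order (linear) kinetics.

1010 mg/L

CL = k × Vd = 0.02110 × 15.6 = 0.3292 L/h
At steady state Css = R₀ / CL = 332 / 0.3292 = 1009 mg/L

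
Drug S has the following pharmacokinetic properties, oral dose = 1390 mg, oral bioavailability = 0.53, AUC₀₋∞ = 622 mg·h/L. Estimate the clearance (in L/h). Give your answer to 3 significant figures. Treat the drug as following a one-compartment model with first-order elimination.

CL = F·Dose / AUC = 0.53 × 1390 / 622 = 1.184 L/h

1.18 L/h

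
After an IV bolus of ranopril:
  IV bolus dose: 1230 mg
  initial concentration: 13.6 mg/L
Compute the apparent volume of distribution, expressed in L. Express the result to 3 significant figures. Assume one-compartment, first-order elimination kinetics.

Vd = Dose / C₀ = 1230 / 13.6 = 90.44 L

90.4 L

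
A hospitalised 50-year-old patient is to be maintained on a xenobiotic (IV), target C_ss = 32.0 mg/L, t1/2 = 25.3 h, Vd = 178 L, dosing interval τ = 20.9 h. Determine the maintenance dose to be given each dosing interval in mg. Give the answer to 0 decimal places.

k = ln2 / t½ = 0.693147 / 25.3 = 0.02740 h⁻¹
CL = k × Vd = 0.02740 × 178 = 4.877 L/h
At steady state, Dose/τ = Css × CL.
Dose = Css × CL × τ = 32.0 × 4.877 × 20.9 = 3262 mg

3262 mg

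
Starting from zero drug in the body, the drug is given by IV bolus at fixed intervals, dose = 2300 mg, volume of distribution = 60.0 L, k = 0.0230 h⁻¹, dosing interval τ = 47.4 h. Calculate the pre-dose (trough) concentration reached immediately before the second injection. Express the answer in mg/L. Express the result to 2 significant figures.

13 mg/L

C₀ per dose = Dose / Vd = 2300 / 60.0 = 38.33 mg/L
Fraction remaining after one interval: r = e^(−kτ) = e^(−0.02300 × 47.4) = 0.3361
Before dose 2, 1 dose has been given (aged 1τ).
C_trough = C₀ × r = 38.33 × 0.3361 = 12.88 mg/L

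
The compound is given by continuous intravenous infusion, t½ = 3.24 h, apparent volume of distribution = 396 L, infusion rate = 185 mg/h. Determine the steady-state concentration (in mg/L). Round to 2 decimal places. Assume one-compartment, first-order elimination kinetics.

2.18 mg/L

k = ln2 / t½ = 0.693147 / 3.24 = 0.2139 h⁻¹
CL = k × Vd = 0.2139 × 396 = 84.70 L/h
At steady state Css = R₀ / CL = 185 / 84.70 = 2.184 mg/L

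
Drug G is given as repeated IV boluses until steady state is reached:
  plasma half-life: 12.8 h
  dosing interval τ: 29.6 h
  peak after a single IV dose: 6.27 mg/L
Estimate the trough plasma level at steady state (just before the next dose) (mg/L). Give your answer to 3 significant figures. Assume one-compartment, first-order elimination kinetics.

1.58 mg/L

k = ln2 / t½ = 0.693147 / 12.8 = 0.05415 h⁻¹
e^(−kτ) = e^(−0.05415 × 29.6) = 0.2013
Accumulation ratio R = 1 / (1 − e^(−kτ)) = 1 / (1 − 0.2013) = 1.252
Steady-state trough = C₀ × R × e^(−kτ) = 6.27 × 1.252 × 0.2013 = 1.580 mg/L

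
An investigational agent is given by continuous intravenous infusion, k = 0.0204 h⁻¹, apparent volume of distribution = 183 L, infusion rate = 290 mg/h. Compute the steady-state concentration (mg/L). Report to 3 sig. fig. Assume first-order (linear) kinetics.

CL = k × Vd = 0.02040 × 183 = 3.733 L/h
At steady state Css = R₀ / CL = 290 / 3.733 = 77.69 mg/L

77.7 mg/L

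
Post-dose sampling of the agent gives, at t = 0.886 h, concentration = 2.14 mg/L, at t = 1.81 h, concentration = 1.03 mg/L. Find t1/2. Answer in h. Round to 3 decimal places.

0.876 h

k = ln(C₁/C₂) / (t₂ − t₁) = ln(2.14/1.03) / (1.81 − 0.886)
  = 0.7312 / 0.9240 = 0.7913 h⁻¹
t½ = ln2 / k = 0.693147 / 0.7913 = 0.8760 h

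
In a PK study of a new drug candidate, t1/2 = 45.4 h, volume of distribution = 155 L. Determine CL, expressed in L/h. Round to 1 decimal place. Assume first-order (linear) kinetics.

2.4 L/h

k = ln2 / t½ = 0.693147 / 45.4 = 0.01527 h⁻¹
CL = k × Vd = 0.01527 × 155 = 2.367 L/h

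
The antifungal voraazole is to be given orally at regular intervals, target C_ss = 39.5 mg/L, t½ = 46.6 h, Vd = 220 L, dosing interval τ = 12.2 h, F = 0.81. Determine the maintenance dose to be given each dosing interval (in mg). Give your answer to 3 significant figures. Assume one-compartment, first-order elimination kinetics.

k = ln2 / t½ = 0.693147 / 46.6 = 0.01487 h⁻¹
CL = k × Vd = 0.01487 × 220 = 3.271 L/h
At steady state, F × (Dose/τ) = Css × CL.
Dose = Css × CL × τ / F = 39.5 × 3.271 × 12.2 / 0.81 = 1946 mg

1950 mg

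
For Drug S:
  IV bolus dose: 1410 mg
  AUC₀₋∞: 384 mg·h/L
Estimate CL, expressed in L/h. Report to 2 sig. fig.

CL = Dose / AUC = 1410 / 384 = 3.672 L/h

3.7 L/h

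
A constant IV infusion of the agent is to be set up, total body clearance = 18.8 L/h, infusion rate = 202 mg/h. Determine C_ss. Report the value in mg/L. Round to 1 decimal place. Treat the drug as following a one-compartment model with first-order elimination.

10.7 mg/L

At steady state Css = R₀ / CL = 202 / 18.80 = 10.74 mg/L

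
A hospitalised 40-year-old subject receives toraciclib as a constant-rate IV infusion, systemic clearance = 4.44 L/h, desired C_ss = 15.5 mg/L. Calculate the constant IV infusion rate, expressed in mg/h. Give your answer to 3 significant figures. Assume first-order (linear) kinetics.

At steady state, infusion rate R₀ = Css × CL = 15.5 × 4.440 = 68.82 mg/h

68.8 mg/h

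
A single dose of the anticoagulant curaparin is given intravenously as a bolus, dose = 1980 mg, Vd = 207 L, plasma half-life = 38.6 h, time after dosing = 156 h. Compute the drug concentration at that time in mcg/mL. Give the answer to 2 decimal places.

0.58 mcg/mL

C₀ = Dose / Vd = 1980 / 207 = 9.565 mg/L
k = ln2 / t½ = 0.693147 / 38.6 = 0.01796 h⁻¹
C = C₀ · e^(−k·t) = 9.565 × e^(−0.01796 × 156)
  = 9.565 × 0.06070 = 0.5806 mg/L
(0.5806 mg/L = 0.5806 mcg/mL)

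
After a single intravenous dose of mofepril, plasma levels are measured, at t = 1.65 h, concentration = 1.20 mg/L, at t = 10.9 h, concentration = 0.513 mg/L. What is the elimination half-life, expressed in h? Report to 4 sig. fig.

7.545 h

k = ln(C₁/C₂) / (t₂ − t₁) = ln(1.20/0.513) / (10.9 − 1.65)
  = 0.8498 / 9.250 = 0.09187 h⁻¹
t½ = ln2 / k = 0.693147 / 0.09187 = 7.545 h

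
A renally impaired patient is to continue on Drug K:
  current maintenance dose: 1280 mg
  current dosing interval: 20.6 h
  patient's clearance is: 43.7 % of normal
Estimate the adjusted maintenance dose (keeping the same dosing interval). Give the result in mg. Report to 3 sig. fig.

To keep the same average steady-state level, dosing rate must scale with clearance.
CL ratio = 43.7 / 100 = 0.4370
New dose (same interval) = 1280 × 0.4370 = 559.4 mg

559 mg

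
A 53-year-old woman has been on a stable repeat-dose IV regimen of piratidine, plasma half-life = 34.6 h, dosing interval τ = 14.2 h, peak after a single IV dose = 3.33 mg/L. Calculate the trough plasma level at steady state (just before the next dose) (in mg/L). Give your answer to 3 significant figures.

k = ln2 / t½ = 0.693147 / 34.6 = 0.02003 h⁻¹
e^(−kτ) = e^(−0.02003 × 14.2) = 0.7524
Accumulation ratio R = 1 / (1 − e^(−kτ)) = 1 / (1 − 0.7524) = 4.039
Steady-state trough = C₀ × R × e^(−kτ) = 3.33 × 4.039 × 0.7524 = 10.12 mg/L

10.1 mg/L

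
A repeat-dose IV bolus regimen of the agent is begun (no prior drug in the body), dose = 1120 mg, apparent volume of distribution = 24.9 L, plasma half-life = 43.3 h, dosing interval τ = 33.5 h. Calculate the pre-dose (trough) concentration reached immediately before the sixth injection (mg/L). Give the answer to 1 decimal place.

59.0 mg/L

C₀ per dose = Dose / Vd = 1120 / 24.9 = 44.98 mg/L
k = ln2 / t½ = 0.693147 / 43.3 = 0.01601 h⁻¹
Fraction remaining after one interval: r = e^(−kτ) = e^(−0.01601 × 33.5) = 0.5849
Before dose 6, 5 doses have been given (aged 1τ, 2τ, 3τ, 4τ, 5τ).
C_trough = C₀ × (r + r² + … + r^5) = C₀ × r(1−r^5)/(1−r)
        = 44.98 × 0.5849 × (1 − 0.06846) / (1 − 0.5849) = 59.04 mg/L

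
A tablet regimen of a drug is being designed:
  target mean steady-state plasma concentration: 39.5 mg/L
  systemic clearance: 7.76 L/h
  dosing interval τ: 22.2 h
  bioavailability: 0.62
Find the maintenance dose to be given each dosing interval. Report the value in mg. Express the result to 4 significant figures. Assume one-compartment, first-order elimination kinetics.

10980 mg

At steady state, F × (Dose/τ) = Css × CL.
Dose = Css × CL × τ / F = 39.5 × 7.760 × 22.2 / 0.62 = 10980 mg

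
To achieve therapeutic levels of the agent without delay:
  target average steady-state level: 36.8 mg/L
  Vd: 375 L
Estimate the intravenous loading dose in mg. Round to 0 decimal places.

13800 mg

LD = Css × Vd = 36.8 × 375 = 13800 mg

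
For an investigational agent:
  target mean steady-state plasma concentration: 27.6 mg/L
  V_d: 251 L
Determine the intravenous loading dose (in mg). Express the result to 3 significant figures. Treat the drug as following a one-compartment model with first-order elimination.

6930 mg

LD = Css × Vd = 27.6 × 251 = 6928 mg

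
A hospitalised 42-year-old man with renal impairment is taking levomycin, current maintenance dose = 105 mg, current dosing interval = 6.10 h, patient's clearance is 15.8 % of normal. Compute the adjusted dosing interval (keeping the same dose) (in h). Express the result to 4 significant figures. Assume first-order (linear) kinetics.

To keep the same average steady-state level, dosing rate must scale with clearance.
CL ratio = 15.8 / 100 = 0.1580
New interval (same dose) = 6.10 / 0.1580 = 38.61 h

38.61 h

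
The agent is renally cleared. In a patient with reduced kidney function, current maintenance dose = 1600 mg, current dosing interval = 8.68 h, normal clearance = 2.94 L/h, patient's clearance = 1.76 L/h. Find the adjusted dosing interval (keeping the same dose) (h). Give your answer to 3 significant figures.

To keep the same average steady-state level, dosing rate must scale with clearance.
CL ratio = 1.76 / 2.94 = 0.5986
New interval (same dose) = 8.68 / 0.5986 = 14.50 h

14.5 h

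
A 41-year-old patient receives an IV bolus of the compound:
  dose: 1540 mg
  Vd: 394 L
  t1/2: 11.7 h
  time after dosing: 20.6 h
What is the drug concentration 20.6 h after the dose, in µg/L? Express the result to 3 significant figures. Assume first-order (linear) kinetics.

C₀ = Dose / Vd = 1540 / 394 = 3.909 mg/L
k = ln2 / t½ = 0.693147 / 11.7 = 0.05924 h⁻¹
C = C₀ · e^(−k·t) = 3.909 × e^(−0.05924 × 20.6)
  = 3.909 × 0.2951 = 1.154 mg/L
Convert: 1.154 mg/L × 1000 = 1154 µg/L

1150 µg/L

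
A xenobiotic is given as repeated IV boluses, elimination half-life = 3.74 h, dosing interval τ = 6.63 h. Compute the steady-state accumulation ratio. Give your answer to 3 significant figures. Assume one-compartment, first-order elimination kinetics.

k = ln2 / t½ = 0.693147 / 3.74 = 0.1853 h⁻¹
e^(−kτ) = e^(−0.1853 × 6.63) = 0.2927
Accumulation ratio R = 1 / (1 − e^(−kτ)) = 1 / (1 − 0.2927) = 1.414

1.41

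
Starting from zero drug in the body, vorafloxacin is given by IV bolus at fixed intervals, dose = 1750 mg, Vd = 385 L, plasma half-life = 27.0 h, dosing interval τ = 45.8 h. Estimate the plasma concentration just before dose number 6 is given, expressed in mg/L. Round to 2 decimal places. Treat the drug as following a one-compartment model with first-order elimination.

2.02 mg/L

C₀ per dose = Dose / Vd = 1750 / 385 = 4.545 mg/L
k = ln2 / t½ = 0.693147 / 27.0 = 0.02567 h⁻¹
Fraction remaining after one interval: r = e^(−kτ) = e^(−0.02567 × 45.8) = 0.3086
Before dose 6, 5 doses have been given (aged 1τ, 2τ, 3τ, 4τ, 5τ).
C_trough = C₀ × (r + r² + … + r^5) = C₀ × r(1−r^5)/(1−r)
        = 4.545 × 0.3086 × (1 − 0.002799) / (1 − 0.3086) = 2.023 mg/L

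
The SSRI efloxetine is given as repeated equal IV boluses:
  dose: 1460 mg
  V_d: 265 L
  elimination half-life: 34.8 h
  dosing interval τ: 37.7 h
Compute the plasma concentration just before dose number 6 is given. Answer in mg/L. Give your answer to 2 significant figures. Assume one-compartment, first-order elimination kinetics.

4.8 mg/L

C₀ per dose = Dose / Vd = 1460 / 265 = 5.509 mg/L
k = ln2 / t½ = 0.693147 / 34.8 = 0.01992 h⁻¹
Fraction remaining after one interval: r = e^(−kτ) = e^(−0.01992 × 37.7) = 0.4719
Before dose 6, 5 doses have been given (aged 1τ, 2τ, 3τ, 4τ, 5τ).
C_trough = C₀ × (r + r² + … + r^5) = C₀ × r(1−r^5)/(1−r)
        = 5.509 × 0.4719 × (1 − 0.02340) / (1 − 0.4719) = 4.808 mg/L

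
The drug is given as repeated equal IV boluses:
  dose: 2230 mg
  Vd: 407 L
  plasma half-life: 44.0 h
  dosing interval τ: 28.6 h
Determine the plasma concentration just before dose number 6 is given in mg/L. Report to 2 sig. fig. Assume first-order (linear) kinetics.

C₀ per dose = Dose / Vd = 2230 / 407 = 5.479 mg/L
k = ln2 / t½ = 0.693147 / 44.0 = 0.01575 h⁻¹
Fraction remaining after one interval: r = e^(−kτ) = e^(−0.01575 × 28.6) = 0.6373
Before dose 6, 5 doses have been given (aged 1τ, 2τ, 3τ, 4τ, 5τ).
C_trough = C₀ × (r + r² + … + r^5) = C₀ × r(1−r^5)/(1−r)
        = 5.479 × 0.6373 × (1 − 0.1051) / (1 − 0.6373) = 8.615 mg/L

8.6 mg/L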